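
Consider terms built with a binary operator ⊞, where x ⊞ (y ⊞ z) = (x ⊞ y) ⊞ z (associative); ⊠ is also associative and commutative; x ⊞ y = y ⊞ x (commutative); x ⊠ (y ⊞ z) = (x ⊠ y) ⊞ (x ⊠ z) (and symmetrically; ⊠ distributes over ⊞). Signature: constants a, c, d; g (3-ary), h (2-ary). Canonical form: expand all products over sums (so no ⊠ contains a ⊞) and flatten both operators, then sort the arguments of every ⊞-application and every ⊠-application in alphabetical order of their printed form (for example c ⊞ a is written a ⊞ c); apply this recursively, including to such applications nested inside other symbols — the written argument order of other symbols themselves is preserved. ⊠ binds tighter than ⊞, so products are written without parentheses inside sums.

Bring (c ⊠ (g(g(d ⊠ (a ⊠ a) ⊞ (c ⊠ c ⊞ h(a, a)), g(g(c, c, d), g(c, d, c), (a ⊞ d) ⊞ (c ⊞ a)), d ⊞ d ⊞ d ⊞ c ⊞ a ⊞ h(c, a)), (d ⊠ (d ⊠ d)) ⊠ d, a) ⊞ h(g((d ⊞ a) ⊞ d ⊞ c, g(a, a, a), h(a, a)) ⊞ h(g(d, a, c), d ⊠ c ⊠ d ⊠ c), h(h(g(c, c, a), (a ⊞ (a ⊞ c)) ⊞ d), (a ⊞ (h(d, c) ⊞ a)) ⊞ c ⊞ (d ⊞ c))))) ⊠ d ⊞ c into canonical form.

Expand products over sums:  c ⊠ d ⊠ g(g(a ⊠ a ⊠ d ⊞ c ⊠ c ⊞ h(a, a), g(g(c, c, d), g(c, d, c), a ⊞ a ⊞ c ⊞ d), a ⊞ c ⊞ d ⊞ d ⊞ d ⊞ h(c, a)), d ⊠ d ⊠ d ⊠ d, a) ⊞ c ⊠ d ⊠ h(g(a ⊞ c ⊞ d ⊞ d, g(a, a, a), h(a, a)) ⊞ h(g(d, a, c), c ⊠ c ⊠ d ⊠ d), h(h(g(c, c, a), a ⊞ a ⊞ c ⊞ d), a ⊞ a ⊞ c ⊞ c ⊞ d ⊞ h(d, c))) ⊞ c
Order the arguments:  c ⊞ c ⊠ d ⊠ g(g(a ⊠ a ⊠ d ⊞ c ⊠ c ⊞ h(a, a), g(g(c, c, d), g(c, d, c), a ⊞ a ⊞ c ⊞ d), a ⊞ c ⊞ d ⊞ d ⊞ d ⊞ h(c, a)), d ⊠ d ⊠ d ⊠ d, a) ⊞ c ⊠ d ⊠ h(g(a ⊞ c ⊞ d ⊞ d, g(a, a, a), h(a, a)) ⊞ h(g(d, a, c), c ⊠ c ⊠ d ⊠ d), h(h(g(c, c, a), a ⊞ a ⊞ c ⊞ d), a ⊞ a ⊞ c ⊞ c ⊞ d ⊞ h(d, c)))

Answer: c ⊞ c ⊠ d ⊠ g(g(a ⊠ a ⊠ d ⊞ c ⊠ c ⊞ h(a, a), g(g(c, c, d), g(c, d, c), a ⊞ a ⊞ c ⊞ d), a ⊞ c ⊞ d ⊞ d ⊞ d ⊞ h(c, a)), d ⊠ d ⊠ d ⊠ d, a) ⊞ c ⊠ d ⊠ h(g(a ⊞ c ⊞ d ⊞ d, g(a, a, a), h(a, a)) ⊞ h(g(d, a, c), c ⊠ c ⊠ d ⊠ d), h(h(g(c, c, a), a ⊞ a ⊞ c ⊞ d), a ⊞ a ⊞ c ⊞ c ⊞ d ⊞ h(d, c)))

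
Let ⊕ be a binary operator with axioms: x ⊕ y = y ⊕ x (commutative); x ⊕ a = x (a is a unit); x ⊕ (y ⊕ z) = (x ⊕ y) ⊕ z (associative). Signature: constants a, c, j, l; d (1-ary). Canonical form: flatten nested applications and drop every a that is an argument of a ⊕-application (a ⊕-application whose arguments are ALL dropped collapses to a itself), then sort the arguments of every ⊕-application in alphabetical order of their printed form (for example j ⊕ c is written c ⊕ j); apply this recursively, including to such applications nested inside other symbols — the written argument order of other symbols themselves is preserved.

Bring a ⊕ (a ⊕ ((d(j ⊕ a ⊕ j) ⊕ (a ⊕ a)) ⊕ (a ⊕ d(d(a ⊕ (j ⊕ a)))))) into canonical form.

Flatten:  a ⊕ a ⊕ d(j ⊕ a ⊕ j) ⊕ a ⊕ a ⊕ a ⊕ d(d(a ⊕ (j ⊕ a)))
Canonicalize subterm:  d(j ⊕ a ⊕ j)  →  d(j ⊕ j)
Simplify inside:  d(d(a ⊕ (j ⊕ a)))  →  d(d(j))
Drop the unit:  drop a (×5)
Sort:  d(d(j)) ⊕ d(j ⊕ j)

Answer: d(d(j)) ⊕ d(j ⊕ j)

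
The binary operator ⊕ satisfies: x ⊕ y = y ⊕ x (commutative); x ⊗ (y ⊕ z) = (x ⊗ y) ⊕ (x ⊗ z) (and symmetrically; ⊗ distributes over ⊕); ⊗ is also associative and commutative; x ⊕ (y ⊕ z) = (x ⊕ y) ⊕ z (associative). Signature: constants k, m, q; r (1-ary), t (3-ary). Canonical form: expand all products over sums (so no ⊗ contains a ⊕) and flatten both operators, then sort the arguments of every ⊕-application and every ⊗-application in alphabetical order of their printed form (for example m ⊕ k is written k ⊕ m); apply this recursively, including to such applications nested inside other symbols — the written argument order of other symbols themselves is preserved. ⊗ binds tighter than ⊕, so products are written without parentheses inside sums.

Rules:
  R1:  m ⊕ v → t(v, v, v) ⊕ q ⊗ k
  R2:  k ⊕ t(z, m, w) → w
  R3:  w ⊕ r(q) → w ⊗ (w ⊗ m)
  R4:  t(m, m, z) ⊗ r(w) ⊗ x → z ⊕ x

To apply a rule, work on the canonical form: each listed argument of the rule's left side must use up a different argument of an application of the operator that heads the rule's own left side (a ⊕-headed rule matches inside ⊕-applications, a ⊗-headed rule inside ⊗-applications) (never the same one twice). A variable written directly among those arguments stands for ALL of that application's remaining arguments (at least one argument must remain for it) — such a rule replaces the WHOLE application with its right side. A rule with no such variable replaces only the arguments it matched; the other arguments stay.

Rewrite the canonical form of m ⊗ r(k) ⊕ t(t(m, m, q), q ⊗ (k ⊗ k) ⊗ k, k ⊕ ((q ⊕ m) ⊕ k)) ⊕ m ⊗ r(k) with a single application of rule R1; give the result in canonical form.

Answer: m ⊗ r(k) ⊕ m ⊗ r(k) ⊕ t(t(m, m, q), k ⊗ k ⊗ k ⊗ q, k ⊗ q ⊕ t(k ⊕ k ⊕ q, k ⊕ k ⊕ q, k ⊕ k ⊕ q))

Derivation:
Canonical form:  m ⊗ r(k) ⊕ m ⊗ r(k) ⊕ t(t(m, m, q), k ⊗ k ⊗ k ⊗ q, k ⊕ k ⊕ m ⊕ q)
Apply R1:  consuming m;  v := k ⊕ k ⊕ q
The variable takes the whole remainder — replace the entire application.
Giving:  m ⊗ r(k) ⊕ m ⊗ r(k) ⊕ t(t(m, m, q), k ⊗ k ⊗ k ⊗ q, k ⊗ q ⊕ t(k ⊕ k ⊕ q, k ⊕ k ⊕ q, k ⊕ k ⊕ q))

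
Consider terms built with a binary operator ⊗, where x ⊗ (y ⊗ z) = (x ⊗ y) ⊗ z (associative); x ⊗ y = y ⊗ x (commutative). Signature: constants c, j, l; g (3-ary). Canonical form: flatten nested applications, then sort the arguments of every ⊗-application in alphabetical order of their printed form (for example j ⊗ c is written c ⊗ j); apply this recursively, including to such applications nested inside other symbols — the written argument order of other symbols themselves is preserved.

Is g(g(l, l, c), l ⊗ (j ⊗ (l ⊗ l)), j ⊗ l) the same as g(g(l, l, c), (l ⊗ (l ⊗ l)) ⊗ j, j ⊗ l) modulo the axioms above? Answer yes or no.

Answer: yes — both canonical forms are g(g(l, l, c), j ⊗ l ⊗ l ⊗ l, j ⊗ l)

Derivation:
Left:  g(g(l, l, c), l ⊗ (j ⊗ (l ⊗ l)), j ⊗ l)
  Work inside:  l ⊗ (j ⊗ (l ⊗ l))
  Un-nest:  l ⊗ j ⊗ l ⊗ l
  Sort:  j ⊗ l ⊗ l ⊗ l
  Rebuild:  g(g(l, l, c), j ⊗ l ⊗ l ⊗ l, j ⊗ l)
Right:  g(g(l, l, c), (l ⊗ (l ⊗ l)) ⊗ j, j ⊗ l)
  Work inside:  (l ⊗ (l ⊗ l)) ⊗ j
  Flatten:  l ⊗ l ⊗ l ⊗ j
  Order the arguments:  j ⊗ l ⊗ l ⊗ l
  Reassemble:  g(g(l, l, c), j ⊗ l ⊗ l ⊗ l, j ⊗ l)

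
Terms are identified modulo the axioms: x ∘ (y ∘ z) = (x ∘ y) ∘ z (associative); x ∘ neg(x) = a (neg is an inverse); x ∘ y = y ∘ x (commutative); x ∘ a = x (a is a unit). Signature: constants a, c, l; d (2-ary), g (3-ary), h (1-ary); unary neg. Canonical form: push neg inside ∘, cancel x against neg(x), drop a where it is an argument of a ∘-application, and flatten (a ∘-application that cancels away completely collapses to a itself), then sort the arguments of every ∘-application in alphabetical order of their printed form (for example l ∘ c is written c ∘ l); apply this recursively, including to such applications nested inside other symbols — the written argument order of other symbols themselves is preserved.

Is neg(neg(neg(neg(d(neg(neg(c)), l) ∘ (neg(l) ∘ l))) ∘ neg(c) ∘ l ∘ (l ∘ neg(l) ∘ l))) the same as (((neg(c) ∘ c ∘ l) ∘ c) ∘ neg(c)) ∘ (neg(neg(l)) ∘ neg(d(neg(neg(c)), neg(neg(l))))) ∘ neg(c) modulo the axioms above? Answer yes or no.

Left:  neg(neg(neg(neg(d(neg(neg(c)), l) ∘ (neg(l) ∘ l))) ∘ neg(c) ∘ l ∘ (l ∘ neg(l) ∘ l)))
  Push neg inside:  distribute neg over ∘ and collapse double neg
  Combine occurrences:  d(c, l) ∘ l ∘ l ∘ neg(c)
Right:  (((neg(c) ∘ c ∘ l) ∘ c) ∘ neg(c)) ∘ (neg(neg(l)) ∘ neg(d(neg(neg(c)), neg(neg(l))))) ∘ neg(c)
  Push neg inside:  distribute neg over ∘ and collapse double neg
  Collect:  neg(c) ∘ l ∘ l ∘ neg(d(c, l))
  Order the arguments:  l ∘ l ∘ neg(c) ∘ neg(d(c, l))

Answer: no — d(c, l) ∘ l ∘ l ∘ neg(c) vs l ∘ l ∘ neg(c) ∘ neg(d(c, l))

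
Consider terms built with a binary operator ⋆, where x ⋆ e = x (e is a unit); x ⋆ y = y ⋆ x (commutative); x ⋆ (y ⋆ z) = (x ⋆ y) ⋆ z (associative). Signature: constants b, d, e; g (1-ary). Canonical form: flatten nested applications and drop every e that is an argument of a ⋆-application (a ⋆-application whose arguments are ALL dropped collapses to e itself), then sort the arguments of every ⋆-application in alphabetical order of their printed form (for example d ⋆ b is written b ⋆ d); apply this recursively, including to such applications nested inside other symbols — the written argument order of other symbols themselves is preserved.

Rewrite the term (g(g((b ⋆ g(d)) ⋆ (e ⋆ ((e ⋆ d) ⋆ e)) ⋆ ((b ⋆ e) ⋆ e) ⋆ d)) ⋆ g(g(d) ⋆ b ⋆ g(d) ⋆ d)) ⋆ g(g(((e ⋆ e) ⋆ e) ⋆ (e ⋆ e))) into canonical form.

Un-nest:  g(g((b ⋆ g(d)) ⋆ (e ⋆ ((e ⋆ d) ⋆ e)) ⋆ ((b ⋆ e) ⋆ e) ⋆ d)) ⋆ g(g(d) ⋆ b ⋆ g(d) ⋆ d) ⋆ g(g(((e ⋆ e) ⋆ e) ⋆ (e ⋆ e)))
Simplify inside:  g(g((b ⋆ g(d)) ⋆ (e ⋆ ((e ⋆ d) ⋆ e)) ⋆ ((b ⋆ e) ⋆ e) ⋆ d))  →  g(g(b ⋆ b ⋆ d ⋆ d ⋆ g(d)))
Canonicalize subterm:  g(g(d) ⋆ b ⋆ g(d) ⋆ d)  →  g(b ⋆ d ⋆ g(d) ⋆ g(d))
Simplify inside:  g(g(((e ⋆ e) ⋆ e) ⋆ (e ⋆ e)))  →  g(g(e))
Sort arguments:  g(b ⋆ d ⋆ g(d) ⋆ g(d)) ⋆ g(g(b ⋆ b ⋆ d ⋆ d ⋆ g(d))) ⋆ g(g(e))

Answer: g(b ⋆ d ⋆ g(d) ⋆ g(d)) ⋆ g(g(b ⋆ b ⋆ d ⋆ d ⋆ g(d))) ⋆ g(g(e))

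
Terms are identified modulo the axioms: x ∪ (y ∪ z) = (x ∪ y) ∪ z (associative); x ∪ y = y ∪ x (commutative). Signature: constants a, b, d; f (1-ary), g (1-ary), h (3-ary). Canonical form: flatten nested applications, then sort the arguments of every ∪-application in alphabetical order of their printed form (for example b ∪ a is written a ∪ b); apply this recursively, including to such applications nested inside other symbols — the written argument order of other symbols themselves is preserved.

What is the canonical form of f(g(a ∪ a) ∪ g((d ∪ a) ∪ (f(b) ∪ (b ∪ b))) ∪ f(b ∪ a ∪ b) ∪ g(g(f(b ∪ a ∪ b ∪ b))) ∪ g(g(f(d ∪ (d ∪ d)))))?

Work inside:  g(a ∪ a) ∪ g((d ∪ a) ∪ (f(b) ∪ (b ∪ b))) ∪ f(b ∪ a ∪ b) ∪ g(g(f(b ∪ a ∪ b ∪ b))) ∪ g(g(f(d ∪ (d ∪ d))))
Inside:  g((d ∪ a) ∪ (f(b) ∪ (b ∪ b)))  →  g(a ∪ b ∪ b ∪ d ∪ f(b))
Simplify inside:  f(b ∪ a ∪ b)  →  f(a ∪ b ∪ b)
Inside:  g(g(f(b ∪ a ∪ b ∪ b)))  →  g(g(f(a ∪ b ∪ b ∪ b)))
Order the arguments:  f(a ∪ b ∪ b) ∪ g(a ∪ a) ∪ g(a ∪ b ∪ b ∪ d ∪ f(b)) ∪ g(g(f(a ∪ b ∪ b ∪ b))) ∪ g(g(f(d ∪ d ∪ d)))
Put back:  f(f(a ∪ b ∪ b) ∪ g(a ∪ a) ∪ g(a ∪ b ∪ b ∪ d ∪ f(b)) ∪ g(g(f(a ∪ b ∪ b ∪ b))) ∪ g(g(f(d ∪ d ∪ d))))

Answer: f(f(a ∪ b ∪ b) ∪ g(a ∪ a) ∪ g(a ∪ b ∪ b ∪ d ∪ f(b)) ∪ g(g(f(a ∪ b ∪ b ∪ b))) ∪ g(g(f(d ∪ d ∪ d))))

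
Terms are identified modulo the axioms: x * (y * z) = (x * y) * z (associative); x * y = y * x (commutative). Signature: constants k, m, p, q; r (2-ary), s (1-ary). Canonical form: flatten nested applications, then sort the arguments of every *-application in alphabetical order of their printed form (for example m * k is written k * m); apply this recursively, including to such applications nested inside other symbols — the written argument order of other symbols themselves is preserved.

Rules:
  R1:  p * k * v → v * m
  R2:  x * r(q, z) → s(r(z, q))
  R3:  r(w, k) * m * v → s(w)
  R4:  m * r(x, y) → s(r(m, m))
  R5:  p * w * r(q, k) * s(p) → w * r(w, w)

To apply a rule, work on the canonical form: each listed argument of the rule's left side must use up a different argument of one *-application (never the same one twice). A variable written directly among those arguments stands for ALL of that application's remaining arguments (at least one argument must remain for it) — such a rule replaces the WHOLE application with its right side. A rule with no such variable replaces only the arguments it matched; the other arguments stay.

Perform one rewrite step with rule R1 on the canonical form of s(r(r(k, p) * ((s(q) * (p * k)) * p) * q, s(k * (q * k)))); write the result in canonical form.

Canonical form:  s(r(k * p * p * q * r(k, p) * s(q), s(k * k * q)))
R1 matches:  uses k, p;  v := p * q * r(k, p) * s(q)
The extension variable absorbs all remaining arguments, so the whole application is rewritten.
New term:  s(r(m * p * q * r(k, p) * s(q), s(k * k * q)))

Answer: s(r(m * p * q * r(k, p) * s(q), s(k * k * q)))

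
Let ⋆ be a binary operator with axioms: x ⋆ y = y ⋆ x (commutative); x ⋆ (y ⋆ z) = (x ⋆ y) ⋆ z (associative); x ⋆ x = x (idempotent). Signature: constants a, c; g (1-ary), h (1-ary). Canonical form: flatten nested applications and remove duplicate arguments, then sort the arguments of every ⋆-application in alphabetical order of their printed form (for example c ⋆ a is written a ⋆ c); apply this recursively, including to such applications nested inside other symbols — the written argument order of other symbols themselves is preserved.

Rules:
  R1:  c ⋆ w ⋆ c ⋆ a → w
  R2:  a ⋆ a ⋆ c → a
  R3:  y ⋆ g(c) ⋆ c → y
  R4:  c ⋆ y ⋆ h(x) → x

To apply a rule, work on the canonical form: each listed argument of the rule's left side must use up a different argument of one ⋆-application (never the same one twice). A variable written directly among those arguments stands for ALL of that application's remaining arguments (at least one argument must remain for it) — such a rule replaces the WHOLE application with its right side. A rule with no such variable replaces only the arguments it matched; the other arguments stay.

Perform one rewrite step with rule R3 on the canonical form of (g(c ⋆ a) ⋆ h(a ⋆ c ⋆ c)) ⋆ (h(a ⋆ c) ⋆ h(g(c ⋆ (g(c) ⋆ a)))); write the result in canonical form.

Answer: g(a ⋆ c) ⋆ h(a ⋆ c) ⋆ h(g(a))

Derivation:
Canonical form:  g(a ⋆ c) ⋆ h(a ⋆ c) ⋆ h(g(a ⋆ c ⋆ g(c)))
R3 matches:  uses c, g(c);  y := a
The extension variable absorbs all remaining arguments, so the whole application is rewritten.
Giving:  g(a ⋆ c) ⋆ h(a ⋆ c) ⋆ h(g(a))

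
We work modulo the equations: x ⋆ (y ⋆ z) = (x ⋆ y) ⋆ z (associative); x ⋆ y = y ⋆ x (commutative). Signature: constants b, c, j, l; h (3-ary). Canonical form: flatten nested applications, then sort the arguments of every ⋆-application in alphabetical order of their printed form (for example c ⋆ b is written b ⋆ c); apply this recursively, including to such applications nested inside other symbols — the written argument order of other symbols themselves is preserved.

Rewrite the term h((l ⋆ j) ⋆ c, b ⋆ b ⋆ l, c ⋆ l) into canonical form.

Answer: h(c ⋆ j ⋆ l, b ⋆ b ⋆ l, c ⋆ l)

Derivation:
Descend into:  (l ⋆ j) ⋆ c
Un-nest:  l ⋆ j ⋆ c
Sort:  c ⋆ j ⋆ l
Reassemble:  h(c ⋆ j ⋆ l, b ⋆ b ⋆ l, c ⋆ l)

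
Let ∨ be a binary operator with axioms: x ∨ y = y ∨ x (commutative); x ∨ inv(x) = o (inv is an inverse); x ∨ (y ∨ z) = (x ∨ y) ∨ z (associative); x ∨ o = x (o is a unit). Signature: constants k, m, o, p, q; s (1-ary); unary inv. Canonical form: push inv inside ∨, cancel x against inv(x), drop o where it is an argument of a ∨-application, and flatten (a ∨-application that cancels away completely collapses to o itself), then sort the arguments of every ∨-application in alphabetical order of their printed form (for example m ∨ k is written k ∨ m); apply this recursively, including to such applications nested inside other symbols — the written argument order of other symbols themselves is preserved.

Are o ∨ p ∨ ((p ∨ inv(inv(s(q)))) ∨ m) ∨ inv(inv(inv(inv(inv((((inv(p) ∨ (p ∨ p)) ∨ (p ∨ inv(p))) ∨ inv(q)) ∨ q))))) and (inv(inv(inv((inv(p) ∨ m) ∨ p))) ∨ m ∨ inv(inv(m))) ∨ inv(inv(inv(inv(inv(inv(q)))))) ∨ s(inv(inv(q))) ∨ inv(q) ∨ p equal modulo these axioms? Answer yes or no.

Answer: yes — both canonical forms are m ∨ p ∨ s(q)

Derivation:
Left:  o ∨ p ∨ ((p ∨ inv(inv(s(q)))) ∨ m) ∨ inv(inv(inv(inv(inv((((inv(p) ∨ (p ∨ p)) ∨ (p ∨ inv(p))) ∨ inv(q)) ∨ q)))))
  Push inv inside:  distribute inv over ∨ and collapse double inv
  Inverses cancel:  q cancels
  Collect terms:  p ∨ s(q) ∨ m
  Order the arguments:  m ∨ p ∨ s(q)
Right:  (inv(inv(inv((inv(p) ∨ m) ∨ p))) ∨ m ∨ inv(inv(m))) ∨ inv(inv(inv(inv(inv(inv(q)))))) ∨ s(inv(inv(q))) ∨ inv(q) ∨ p
  Push inv inside:  distribute inv over ∨ and collapse double inv
  Cancel:  q cancels
  Collect:  p ∨ m ∨ s(q)
  Sort:  m ∨ p ∨ s(q)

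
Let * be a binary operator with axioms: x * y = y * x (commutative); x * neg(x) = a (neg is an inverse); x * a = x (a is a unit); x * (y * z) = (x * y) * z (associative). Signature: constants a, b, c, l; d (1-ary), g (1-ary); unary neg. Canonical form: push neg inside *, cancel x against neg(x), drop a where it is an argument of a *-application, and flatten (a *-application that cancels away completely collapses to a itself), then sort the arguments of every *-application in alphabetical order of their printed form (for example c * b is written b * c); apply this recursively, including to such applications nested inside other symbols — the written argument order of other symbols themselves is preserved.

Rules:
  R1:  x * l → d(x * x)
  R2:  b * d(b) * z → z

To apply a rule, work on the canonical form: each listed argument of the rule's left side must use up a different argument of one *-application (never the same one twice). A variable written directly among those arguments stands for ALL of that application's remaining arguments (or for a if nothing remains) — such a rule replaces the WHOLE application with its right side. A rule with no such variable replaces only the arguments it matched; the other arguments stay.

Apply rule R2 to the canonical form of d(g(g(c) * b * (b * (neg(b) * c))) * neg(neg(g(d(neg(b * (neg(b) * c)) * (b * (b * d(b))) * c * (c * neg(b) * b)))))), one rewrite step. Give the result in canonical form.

Answer: d(g(b * c * g(c)) * g(d(b * c)))

Derivation:
Canonical form:  d(g(b * c * g(c)) * g(d(b * b * c * d(b))))
Apply R2:  consuming b, d(b);  z := b * c
The extension variable absorbs all remaining arguments, so the whole application is rewritten.
Result:  d(g(b * c * g(c)) * g(d(b * c)))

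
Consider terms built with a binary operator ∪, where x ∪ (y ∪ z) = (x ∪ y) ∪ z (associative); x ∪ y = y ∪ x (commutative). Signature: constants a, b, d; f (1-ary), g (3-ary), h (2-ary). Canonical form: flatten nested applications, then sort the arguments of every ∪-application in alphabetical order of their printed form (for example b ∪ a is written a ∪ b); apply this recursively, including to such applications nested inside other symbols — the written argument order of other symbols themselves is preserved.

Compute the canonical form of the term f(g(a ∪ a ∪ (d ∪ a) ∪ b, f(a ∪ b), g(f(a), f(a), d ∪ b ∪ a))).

Answer: f(g(a ∪ a ∪ a ∪ b ∪ d, f(a ∪ b), g(f(a), f(a), a ∪ b ∪ d)))

Derivation:
Descend into:  a ∪ a ∪ (d ∪ a) ∪ b
Un-nest:  a ∪ a ∪ d ∪ a ∪ b
Sort:  a ∪ a ∪ a ∪ b ∪ d
Put back:  f(g(a ∪ a ∪ a ∪ b ∪ d, f(a ∪ b), g(f(a), f(a), a ∪ b ∪ d)))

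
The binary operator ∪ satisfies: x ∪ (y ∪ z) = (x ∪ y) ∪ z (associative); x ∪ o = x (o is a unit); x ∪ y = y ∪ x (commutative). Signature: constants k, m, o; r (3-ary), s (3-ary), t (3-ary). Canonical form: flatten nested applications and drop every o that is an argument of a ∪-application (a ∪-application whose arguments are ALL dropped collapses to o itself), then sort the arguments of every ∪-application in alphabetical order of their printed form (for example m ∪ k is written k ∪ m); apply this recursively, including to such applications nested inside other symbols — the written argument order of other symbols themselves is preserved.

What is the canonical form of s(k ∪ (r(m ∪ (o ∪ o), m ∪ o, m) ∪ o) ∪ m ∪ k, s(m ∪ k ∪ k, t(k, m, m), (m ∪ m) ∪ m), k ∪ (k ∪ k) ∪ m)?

Answer: s(k ∪ k ∪ m ∪ r(m, m, m), s(k ∪ k ∪ m, t(k, m, m), m ∪ m ∪ m), k ∪ k ∪ k ∪ m)

Derivation:
Descend into:  k ∪ (r(m ∪ (o ∪ o), m ∪ o, m) ∪ o) ∪ m ∪ k
Un-nest:  k ∪ r(m ∪ (o ∪ o), m ∪ o, m) ∪ o ∪ m ∪ k
Inside:  r(m ∪ (o ∪ o), m ∪ o, m)  →  r(m, m, m)
Drop the unit:  drop o
Order the arguments:  k ∪ k ∪ m ∪ r(m, m, m)
Reassemble:  s(k ∪ k ∪ m ∪ r(m, m, m), s(k ∪ k ∪ m, t(k, m, m), m ∪ m ∪ m), k ∪ k ∪ k ∪ m)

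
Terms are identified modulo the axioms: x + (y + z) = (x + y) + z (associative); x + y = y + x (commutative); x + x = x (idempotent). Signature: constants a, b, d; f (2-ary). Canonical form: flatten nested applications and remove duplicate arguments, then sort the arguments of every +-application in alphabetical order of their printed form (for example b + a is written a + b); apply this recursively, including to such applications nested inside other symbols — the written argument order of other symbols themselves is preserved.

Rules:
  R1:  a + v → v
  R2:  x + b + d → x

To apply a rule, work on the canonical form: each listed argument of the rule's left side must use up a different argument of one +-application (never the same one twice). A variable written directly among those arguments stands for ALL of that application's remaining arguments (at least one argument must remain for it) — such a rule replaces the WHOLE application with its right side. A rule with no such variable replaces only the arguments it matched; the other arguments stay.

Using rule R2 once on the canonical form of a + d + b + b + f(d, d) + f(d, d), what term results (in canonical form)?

Answer: a + f(d, d)

Derivation:
Canonical form:  a + b + d + f(d, d)
R2 matches:  uses b, d;  x := a + f(d, d)
Every leftover argument binds to the variable; the entire application is replaced.
Result:  a + f(d, d)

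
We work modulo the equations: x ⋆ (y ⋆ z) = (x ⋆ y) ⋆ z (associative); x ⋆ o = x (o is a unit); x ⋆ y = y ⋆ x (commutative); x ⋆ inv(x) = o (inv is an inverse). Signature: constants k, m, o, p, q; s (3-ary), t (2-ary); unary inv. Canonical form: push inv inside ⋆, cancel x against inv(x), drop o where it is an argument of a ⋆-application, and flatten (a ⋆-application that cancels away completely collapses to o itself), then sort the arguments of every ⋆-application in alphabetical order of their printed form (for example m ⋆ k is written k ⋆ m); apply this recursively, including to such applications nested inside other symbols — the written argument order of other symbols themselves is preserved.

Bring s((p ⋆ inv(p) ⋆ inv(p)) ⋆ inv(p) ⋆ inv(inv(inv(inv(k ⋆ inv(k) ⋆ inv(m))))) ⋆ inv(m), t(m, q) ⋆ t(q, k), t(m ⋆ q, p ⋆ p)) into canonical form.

Answer: s(inv(m) ⋆ inv(m) ⋆ inv(p) ⋆ inv(p), t(m, q) ⋆ t(q, k), t(m ⋆ q, p ⋆ p))

Derivation:
Work inside:  (p ⋆ inv(p) ⋆ inv(p)) ⋆ inv(p) ⋆ inv(inv(inv(inv(k ⋆ inv(k) ⋆ inv(m))))) ⋆ inv(m)
Push inv inside:  distribute inv over ⋆ and collapse double inv
Inverses cancel:  k cancels
Collect terms:  inv(p) ⋆ inv(p) ⋆ inv(m) ⋆ inv(m)
Sort arguments:  inv(m) ⋆ inv(m) ⋆ inv(p) ⋆ inv(p)
Put back:  s(inv(m) ⋆ inv(m) ⋆ inv(p) ⋆ inv(p), t(m, q) ⋆ t(q, k), t(m ⋆ q, p ⋆ p))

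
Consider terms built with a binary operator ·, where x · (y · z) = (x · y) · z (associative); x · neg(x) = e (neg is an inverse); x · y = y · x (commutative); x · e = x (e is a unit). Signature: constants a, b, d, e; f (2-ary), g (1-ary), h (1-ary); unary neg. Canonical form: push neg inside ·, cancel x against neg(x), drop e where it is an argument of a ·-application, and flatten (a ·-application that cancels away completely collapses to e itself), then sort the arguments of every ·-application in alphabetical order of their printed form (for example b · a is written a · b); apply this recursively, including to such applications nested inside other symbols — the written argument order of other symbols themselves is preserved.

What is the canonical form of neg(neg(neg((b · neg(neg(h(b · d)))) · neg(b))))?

Push neg inside:  distribute neg over · and collapse double neg
Inverses cancel:  b cancels
Collect terms:  neg(h(b · d))

Answer: neg(h(b · d))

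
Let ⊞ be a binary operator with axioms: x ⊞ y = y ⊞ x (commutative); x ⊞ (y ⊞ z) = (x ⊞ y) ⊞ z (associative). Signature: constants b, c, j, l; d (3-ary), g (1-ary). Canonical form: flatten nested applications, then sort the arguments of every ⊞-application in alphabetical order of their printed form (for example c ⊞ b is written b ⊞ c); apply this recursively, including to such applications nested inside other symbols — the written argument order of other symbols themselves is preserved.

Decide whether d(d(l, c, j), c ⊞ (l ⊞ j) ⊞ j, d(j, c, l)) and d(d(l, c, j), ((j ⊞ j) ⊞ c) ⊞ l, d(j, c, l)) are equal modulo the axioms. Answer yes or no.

Answer: yes — both canonical forms are d(d(l, c, j), c ⊞ j ⊞ j ⊞ l, d(j, c, l))

Derivation:
Left:  d(d(l, c, j), c ⊞ (l ⊞ j) ⊞ j, d(j, c, l))
  Descend into:  c ⊞ (l ⊞ j) ⊞ j
  Flatten:  c ⊞ l ⊞ j ⊞ j
  Sort:  c ⊞ j ⊞ j ⊞ l
  Reassemble:  d(d(l, c, j), c ⊞ j ⊞ j ⊞ l, d(j, c, l))
Right:  d(d(l, c, j), ((j ⊞ j) ⊞ c) ⊞ l, d(j, c, l))
  Focus inside:  ((j ⊞ j) ⊞ c) ⊞ l
  Un-nest:  j ⊞ j ⊞ c ⊞ l
  Sort:  c ⊞ j ⊞ j ⊞ l
  Rebuild:  d(d(l, c, j), c ⊞ j ⊞ j ⊞ l, d(j, c, l))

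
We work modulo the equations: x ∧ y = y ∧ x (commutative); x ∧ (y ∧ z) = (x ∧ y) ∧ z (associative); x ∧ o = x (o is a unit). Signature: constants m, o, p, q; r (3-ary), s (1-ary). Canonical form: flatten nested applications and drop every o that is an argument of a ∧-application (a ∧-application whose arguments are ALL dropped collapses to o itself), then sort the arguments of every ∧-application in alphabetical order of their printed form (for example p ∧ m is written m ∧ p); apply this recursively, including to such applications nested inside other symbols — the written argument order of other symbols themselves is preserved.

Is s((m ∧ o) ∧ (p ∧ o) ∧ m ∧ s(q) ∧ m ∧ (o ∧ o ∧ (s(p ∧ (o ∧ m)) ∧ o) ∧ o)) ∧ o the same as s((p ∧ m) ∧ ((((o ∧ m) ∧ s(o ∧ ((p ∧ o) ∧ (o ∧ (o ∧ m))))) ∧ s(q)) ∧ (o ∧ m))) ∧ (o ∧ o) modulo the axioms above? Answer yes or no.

Left:  s((m ∧ o) ∧ (p ∧ o) ∧ m ∧ s(q) ∧ m ∧ (o ∧ o ∧ (s(p ∧ (o ∧ m)) ∧ o) ∧ o)) ∧ o
  Inside:  s((m ∧ o) ∧ (p ∧ o) ∧ m ∧ s(q) ∧ m ∧ (o ∧ o ∧ (s(p ∧ (o ∧ m)) ∧ o) ∧ o))  →  s(m ∧ m ∧ m ∧ p ∧ s(m ∧ p) ∧ s(q))
  Drop the unit:  drop o
  Sort arguments:  s(m ∧ m ∧ m ∧ p ∧ s(m ∧ p) ∧ s(q))
Right:  s((p ∧ m) ∧ ((((o ∧ m) ∧ s(o ∧ ((p ∧ o) ∧ (o ∧ (o ∧ m))))) ∧ s(q)) ∧ (o ∧ m))) ∧ (o ∧ o)
  Un-nest:  s((p ∧ m) ∧ ((((o ∧ m) ∧ s(o ∧ ((p ∧ o) ∧ (o ∧ (o ∧ m))))) ∧ s(q)) ∧ (o ∧ m))) ∧ o ∧ o
  Inside:  s((p ∧ m) ∧ ((((o ∧ m) ∧ s(o ∧ ((p ∧ o) ∧ (o ∧ (o ∧ m))))) ∧ s(q)) ∧ (o ∧ m)))  →  s(m ∧ m ∧ m ∧ p ∧ s(m ∧ p) ∧ s(q))
  Drop the unit:  drop o (×2)
  Order the arguments:  s(m ∧ m ∧ m ∧ p ∧ s(m ∧ p) ∧ s(q))

Answer: yes — both canonical forms are s(m ∧ m ∧ m ∧ p ∧ s(m ∧ p) ∧ s(q))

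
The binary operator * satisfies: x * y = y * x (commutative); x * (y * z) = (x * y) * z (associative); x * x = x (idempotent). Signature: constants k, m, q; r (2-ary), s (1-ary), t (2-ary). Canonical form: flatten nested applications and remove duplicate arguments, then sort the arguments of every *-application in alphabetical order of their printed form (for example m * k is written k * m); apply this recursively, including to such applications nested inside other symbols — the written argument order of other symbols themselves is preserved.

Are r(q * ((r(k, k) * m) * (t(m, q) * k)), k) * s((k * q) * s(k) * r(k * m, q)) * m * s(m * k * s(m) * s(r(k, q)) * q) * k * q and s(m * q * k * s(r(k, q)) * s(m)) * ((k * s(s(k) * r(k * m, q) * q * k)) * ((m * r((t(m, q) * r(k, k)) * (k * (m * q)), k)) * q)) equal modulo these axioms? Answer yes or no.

Left:  r(q * ((r(k, k) * m) * (t(m, q) * k)), k) * s((k * q) * s(k) * r(k * m, q)) * m * s(m * k * s(m) * s(r(k, q)) * q) * k * q
  Canonicalize subterm:  r(q * ((r(k, k) * m) * (t(m, q) * k)), k)  →  r(k * m * q * r(k, k) * t(m, q), k)
  Inside:  s((k * q) * s(k) * r(k * m, q))  →  s(k * q * r(k * m, q) * s(k))
  Inside:  s(m * k * s(m) * s(r(k, q)) * q)  →  s(k * m * q * s(m) * s(r(k, q)))
  Sort arguments:  k * m * q * r(k * m * q * r(k, k) * t(m, q), k) * s(k * m * q * s(m) * s(r(k, q))) * s(k * q * r(k * m, q) * s(k))
Right:  s(m * q * k * s(r(k, q)) * s(m)) * ((k * s(s(k) * r(k * m, q) * q * k)) * ((m * r((t(m, q) * r(k, k)) * (k * (m * q)), k)) * q))
  Merge nested applications:  s(m * q * k * s(r(k, q)) * s(m)) * k * s(s(k) * r(k * m, q) * q * k) * m * r((t(m, q) * r(k, k)) * (k * (m * q)), k) * q
  Simplify inside:  s(m * q * k * s(r(k, q)) * s(m))  →  s(k * m * q * s(m) * s(r(k, q)))
  Canonicalize subterm:  s(s(k) * r(k * m, q) * q * k)  →  s(k * q * r(k * m, q) * s(k))
  Canonicalize subterm:  r((t(m, q) * r(k, k)) * (k * (m * q)), k)  →  r(k * m * q * r(k, k) * t(m, q), k)
  Order the arguments:  k * m * q * r(k * m * q * r(k, k) * t(m, q), k) * s(k * m * q * s(m) * s(r(k, q))) * s(k * q * r(k * m, q) * s(k))

Answer: yes — both canonical forms are k * m * q * r(k * m * q * r(k, k) * t(m, q), k) * s(k * m * q * s(m) * s(r(k, q))) * s(k * q * r(k * m, q) * s(k))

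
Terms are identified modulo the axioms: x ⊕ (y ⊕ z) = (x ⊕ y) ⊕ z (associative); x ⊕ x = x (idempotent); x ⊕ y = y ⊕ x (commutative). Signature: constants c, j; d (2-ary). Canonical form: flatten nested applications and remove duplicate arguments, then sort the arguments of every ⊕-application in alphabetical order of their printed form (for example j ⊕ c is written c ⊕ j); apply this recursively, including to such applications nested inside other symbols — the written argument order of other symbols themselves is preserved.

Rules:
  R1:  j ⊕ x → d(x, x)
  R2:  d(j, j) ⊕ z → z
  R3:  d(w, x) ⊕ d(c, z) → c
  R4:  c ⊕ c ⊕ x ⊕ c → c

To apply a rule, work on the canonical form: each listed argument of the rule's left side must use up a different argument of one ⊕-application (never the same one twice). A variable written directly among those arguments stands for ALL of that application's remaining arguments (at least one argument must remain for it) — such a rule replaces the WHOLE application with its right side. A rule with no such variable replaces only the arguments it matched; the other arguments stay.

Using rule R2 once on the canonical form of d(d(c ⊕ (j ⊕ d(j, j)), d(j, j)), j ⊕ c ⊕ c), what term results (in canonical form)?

Answer: d(d(c ⊕ j, d(j, j)), c ⊕ j)

Derivation:
Canonical form:  d(d(c ⊕ d(j, j) ⊕ j, d(j, j)), c ⊕ j)
Match R2:  consume d(j, j);  z := c ⊕ j
Every leftover argument binds to the variable; the entire application is replaced.
Giving:  d(d(c ⊕ j, d(j, j)), c ⊕ j)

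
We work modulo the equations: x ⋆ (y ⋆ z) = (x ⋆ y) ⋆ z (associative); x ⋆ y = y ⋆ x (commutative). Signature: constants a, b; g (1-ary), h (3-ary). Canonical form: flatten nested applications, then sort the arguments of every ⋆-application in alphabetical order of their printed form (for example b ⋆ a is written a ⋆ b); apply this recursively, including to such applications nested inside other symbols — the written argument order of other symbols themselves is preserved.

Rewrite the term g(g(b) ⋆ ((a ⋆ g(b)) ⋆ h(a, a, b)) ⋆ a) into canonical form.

Descend into:  g(b) ⋆ ((a ⋆ g(b)) ⋆ h(a, a, b)) ⋆ a
Un-nest:  g(b) ⋆ a ⋆ g(b) ⋆ h(a, a, b) ⋆ a
Order the arguments:  a ⋆ a ⋆ g(b) ⋆ g(b) ⋆ h(a, a, b)
Put back:  g(a ⋆ a ⋆ g(b) ⋆ g(b) ⋆ h(a, a, b))

Answer: g(a ⋆ a ⋆ g(b) ⋆ g(b) ⋆ h(a, a, b))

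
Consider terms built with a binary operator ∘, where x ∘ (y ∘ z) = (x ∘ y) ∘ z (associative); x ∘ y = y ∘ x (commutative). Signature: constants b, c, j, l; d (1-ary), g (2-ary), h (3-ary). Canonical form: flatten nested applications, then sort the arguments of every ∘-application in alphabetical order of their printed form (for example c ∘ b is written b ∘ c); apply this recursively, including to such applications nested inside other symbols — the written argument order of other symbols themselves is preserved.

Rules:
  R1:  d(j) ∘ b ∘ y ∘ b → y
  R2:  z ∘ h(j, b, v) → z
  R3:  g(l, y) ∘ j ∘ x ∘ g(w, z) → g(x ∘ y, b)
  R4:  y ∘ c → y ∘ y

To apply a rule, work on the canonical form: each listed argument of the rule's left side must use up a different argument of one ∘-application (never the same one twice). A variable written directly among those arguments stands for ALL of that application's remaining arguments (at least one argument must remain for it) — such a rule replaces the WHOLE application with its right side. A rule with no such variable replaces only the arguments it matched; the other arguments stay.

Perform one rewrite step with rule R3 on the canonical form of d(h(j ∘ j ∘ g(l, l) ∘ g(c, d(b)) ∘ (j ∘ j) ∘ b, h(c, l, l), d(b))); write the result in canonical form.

Answer: d(h(g(b ∘ j ∘ j ∘ j ∘ l, b), h(c, l, l), d(b)))

Derivation:
Canonical form:  d(h(b ∘ g(c, d(b)) ∘ g(l, l) ∘ j ∘ j ∘ j ∘ j, h(c, l, l), d(b)))
R3 matches:  uses g(c, d(b)), g(l, l), j;  w := c, x := b ∘ j ∘ j ∘ j, y := l, z := d(b)
The extension variable absorbs all remaining arguments, so the whole application is rewritten.
Giving:  d(h(g(b ∘ j ∘ j ∘ j ∘ l, b), h(c, l, l), d(b)))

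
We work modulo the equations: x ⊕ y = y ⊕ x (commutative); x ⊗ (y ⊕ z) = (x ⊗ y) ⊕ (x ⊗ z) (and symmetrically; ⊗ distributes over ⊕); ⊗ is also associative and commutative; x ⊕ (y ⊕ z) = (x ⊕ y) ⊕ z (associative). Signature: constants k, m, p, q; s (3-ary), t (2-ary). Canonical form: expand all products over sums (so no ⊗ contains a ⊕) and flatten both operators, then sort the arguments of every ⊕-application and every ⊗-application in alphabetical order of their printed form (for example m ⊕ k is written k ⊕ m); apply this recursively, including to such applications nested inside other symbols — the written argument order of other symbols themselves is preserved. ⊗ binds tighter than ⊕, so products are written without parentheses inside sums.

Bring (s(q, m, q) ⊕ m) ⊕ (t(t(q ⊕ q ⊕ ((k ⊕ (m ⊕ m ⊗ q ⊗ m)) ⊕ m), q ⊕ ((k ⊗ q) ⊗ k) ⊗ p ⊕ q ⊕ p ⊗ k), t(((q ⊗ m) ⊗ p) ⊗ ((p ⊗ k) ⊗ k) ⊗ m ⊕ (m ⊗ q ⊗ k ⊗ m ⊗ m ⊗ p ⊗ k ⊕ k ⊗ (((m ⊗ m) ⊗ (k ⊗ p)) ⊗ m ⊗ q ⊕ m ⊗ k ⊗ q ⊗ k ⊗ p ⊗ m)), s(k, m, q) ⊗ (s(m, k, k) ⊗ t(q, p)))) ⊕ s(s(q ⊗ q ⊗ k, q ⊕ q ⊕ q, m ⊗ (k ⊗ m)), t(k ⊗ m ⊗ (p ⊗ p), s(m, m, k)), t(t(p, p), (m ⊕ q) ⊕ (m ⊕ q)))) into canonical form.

Expand products over sums:  s(q, m, q) ⊕ m ⊕ t(t(k ⊕ m ⊕ m ⊕ m ⊗ m ⊗ q ⊕ q ⊕ q, k ⊗ k ⊗ p ⊗ q ⊕ k ⊗ p ⊕ q ⊕ q), t(k ⊗ k ⊗ k ⊗ m ⊗ m ⊗ p ⊗ q ⊕ k ⊗ k ⊗ m ⊗ m ⊗ m ⊗ p ⊗ q ⊕ k ⊗ k ⊗ m ⊗ m ⊗ m ⊗ p ⊗ q ⊕ k ⊗ k ⊗ m ⊗ m ⊗ p ⊗ p ⊗ q, s(k, m, q) ⊗ s(m, k, k) ⊗ t(q, p))) ⊕ s(s(k ⊗ q ⊗ q, q ⊕ q ⊕ q, k ⊗ m ⊗ m), t(k ⊗ m ⊗ p ⊗ p, s(m, m, k)), t(t(p, p), m ⊕ m ⊕ q ⊕ q))
Sort arguments:  m ⊕ s(q, m, q) ⊕ s(s(k ⊗ q ⊗ q, q ⊕ q ⊕ q, k ⊗ m ⊗ m), t(k ⊗ m ⊗ p ⊗ p, s(m, m, k)), t(t(p, p), m ⊕ m ⊕ q ⊕ q)) ⊕ t(t(k ⊕ m ⊕ m ⊕ m ⊗ m ⊗ q ⊕ q ⊕ q, k ⊗ k ⊗ p ⊗ q ⊕ k ⊗ p ⊕ q ⊕ q), t(k ⊗ k ⊗ k ⊗ m ⊗ m ⊗ p ⊗ q ⊕ k ⊗ k ⊗ m ⊗ m ⊗ m ⊗ p ⊗ q ⊕ k ⊗ k ⊗ m ⊗ m ⊗ m ⊗ p ⊗ q ⊕ k ⊗ k ⊗ m ⊗ m ⊗ p ⊗ p ⊗ q, s(k, m, q) ⊗ s(m, k, k) ⊗ t(q, p)))

Answer: m ⊕ s(q, m, q) ⊕ s(s(k ⊗ q ⊗ q, q ⊕ q ⊕ q, k ⊗ m ⊗ m), t(k ⊗ m ⊗ p ⊗ p, s(m, m, k)), t(t(p, p), m ⊕ m ⊕ q ⊕ q)) ⊕ t(t(k ⊕ m ⊕ m ⊕ m ⊗ m ⊗ q ⊕ q ⊕ q, k ⊗ k ⊗ p ⊗ q ⊕ k ⊗ p ⊕ q ⊕ q), t(k ⊗ k ⊗ k ⊗ m ⊗ m ⊗ p ⊗ q ⊕ k ⊗ k ⊗ m ⊗ m ⊗ m ⊗ p ⊗ q ⊕ k ⊗ k ⊗ m ⊗ m ⊗ m ⊗ p ⊗ q ⊕ k ⊗ k ⊗ m ⊗ m ⊗ p ⊗ p ⊗ q, s(k, m, q) ⊗ s(m, k, k) ⊗ t(q, p)))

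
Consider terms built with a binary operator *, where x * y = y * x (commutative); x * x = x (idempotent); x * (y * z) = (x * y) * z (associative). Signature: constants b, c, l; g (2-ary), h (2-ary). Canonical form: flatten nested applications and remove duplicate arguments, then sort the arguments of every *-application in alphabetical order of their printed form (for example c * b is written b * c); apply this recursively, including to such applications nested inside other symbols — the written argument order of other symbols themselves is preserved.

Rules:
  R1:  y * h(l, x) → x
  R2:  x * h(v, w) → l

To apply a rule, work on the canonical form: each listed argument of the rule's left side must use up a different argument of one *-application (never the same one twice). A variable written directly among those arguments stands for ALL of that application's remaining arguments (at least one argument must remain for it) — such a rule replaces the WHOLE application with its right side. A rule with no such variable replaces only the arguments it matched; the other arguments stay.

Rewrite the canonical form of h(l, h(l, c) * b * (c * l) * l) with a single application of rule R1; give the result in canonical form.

Canonical form:  h(l, b * c * h(l, c) * l)
R1 matches:  uses h(l, c);  x := c, y := b * c * l
The extension variable absorbs all remaining arguments, so the whole application is rewritten.
Giving:  h(l, c)

Answer: h(l, c)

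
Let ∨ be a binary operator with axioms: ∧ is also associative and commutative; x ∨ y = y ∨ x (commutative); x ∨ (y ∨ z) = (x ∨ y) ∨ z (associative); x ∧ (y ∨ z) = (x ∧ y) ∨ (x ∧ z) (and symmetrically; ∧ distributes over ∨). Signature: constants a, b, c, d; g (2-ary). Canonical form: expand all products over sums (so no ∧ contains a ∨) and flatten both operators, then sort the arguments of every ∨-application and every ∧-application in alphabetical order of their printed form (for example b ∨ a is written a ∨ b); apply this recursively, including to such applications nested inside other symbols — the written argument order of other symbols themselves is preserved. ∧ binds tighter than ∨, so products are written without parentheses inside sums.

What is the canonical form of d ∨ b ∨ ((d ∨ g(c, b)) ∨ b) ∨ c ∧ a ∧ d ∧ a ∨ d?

Answer: a ∧ a ∧ c ∧ d ∨ b ∨ b ∨ d ∨ d ∨ d ∨ g(c, b)

Derivation:
Un-nest:  d ∨ b ∨ d ∨ g(c, b) ∨ b ∨ a ∧ a ∧ c ∧ d ∨ d
Sort arguments:  a ∧ a ∧ c ∧ d ∨ b ∨ b ∨ d ∨ d ∨ d ∨ g(c, b)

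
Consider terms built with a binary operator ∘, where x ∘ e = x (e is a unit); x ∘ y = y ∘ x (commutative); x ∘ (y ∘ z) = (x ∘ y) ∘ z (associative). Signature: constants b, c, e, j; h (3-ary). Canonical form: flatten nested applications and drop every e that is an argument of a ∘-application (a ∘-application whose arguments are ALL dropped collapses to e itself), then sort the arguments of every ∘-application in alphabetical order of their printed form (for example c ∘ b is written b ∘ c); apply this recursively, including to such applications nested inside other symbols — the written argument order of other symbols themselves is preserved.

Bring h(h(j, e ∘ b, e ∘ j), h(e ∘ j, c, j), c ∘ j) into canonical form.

Focus inside:  e ∘ j
Units out:  drop e
Order the arguments:  j
Rebuild:  h(h(j, b, j), h(j, c, j), c ∘ j)

Answer: h(h(j, b, j), h(j, c, j), c ∘ j)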